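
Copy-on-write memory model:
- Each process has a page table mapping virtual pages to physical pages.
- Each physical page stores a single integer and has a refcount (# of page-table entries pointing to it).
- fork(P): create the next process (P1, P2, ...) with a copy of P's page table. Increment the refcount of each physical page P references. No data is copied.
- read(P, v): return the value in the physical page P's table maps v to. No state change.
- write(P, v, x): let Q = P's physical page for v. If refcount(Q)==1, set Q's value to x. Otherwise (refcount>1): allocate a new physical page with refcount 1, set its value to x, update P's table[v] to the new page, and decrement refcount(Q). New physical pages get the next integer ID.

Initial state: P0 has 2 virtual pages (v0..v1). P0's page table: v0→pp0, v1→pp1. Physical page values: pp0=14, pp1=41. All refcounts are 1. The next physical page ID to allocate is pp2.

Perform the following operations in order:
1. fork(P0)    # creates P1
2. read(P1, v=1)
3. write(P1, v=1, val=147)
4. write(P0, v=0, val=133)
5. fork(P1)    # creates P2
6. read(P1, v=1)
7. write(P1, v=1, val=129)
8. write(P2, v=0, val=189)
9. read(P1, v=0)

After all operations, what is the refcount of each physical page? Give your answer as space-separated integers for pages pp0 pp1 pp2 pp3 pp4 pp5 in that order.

Op 1: fork(P0) -> P1. 2 ppages; refcounts: pp0:2 pp1:2
Op 2: read(P1, v1) -> 41. No state change.
Op 3: write(P1, v1, 147). refcount(pp1)=2>1 -> COPY to pp2. 3 ppages; refcounts: pp0:2 pp1:1 pp2:1
Op 4: write(P0, v0, 133). refcount(pp0)=2>1 -> COPY to pp3. 4 ppages; refcounts: pp0:1 pp1:1 pp2:1 pp3:1
Op 5: fork(P1) -> P2. 4 ppages; refcounts: pp0:2 pp1:1 pp2:2 pp3:1
Op 6: read(P1, v1) -> 147. No state change.
Op 7: write(P1, v1, 129). refcount(pp2)=2>1 -> COPY to pp4. 5 ppages; refcounts: pp0:2 pp1:1 pp2:1 pp3:1 pp4:1
Op 8: write(P2, v0, 189). refcount(pp0)=2>1 -> COPY to pp5. 6 ppages; refcounts: pp0:1 pp1:1 pp2:1 pp3:1 pp4:1 pp5:1
Op 9: read(P1, v0) -> 14. No state change.

Answer: 1 1 1 1 1 1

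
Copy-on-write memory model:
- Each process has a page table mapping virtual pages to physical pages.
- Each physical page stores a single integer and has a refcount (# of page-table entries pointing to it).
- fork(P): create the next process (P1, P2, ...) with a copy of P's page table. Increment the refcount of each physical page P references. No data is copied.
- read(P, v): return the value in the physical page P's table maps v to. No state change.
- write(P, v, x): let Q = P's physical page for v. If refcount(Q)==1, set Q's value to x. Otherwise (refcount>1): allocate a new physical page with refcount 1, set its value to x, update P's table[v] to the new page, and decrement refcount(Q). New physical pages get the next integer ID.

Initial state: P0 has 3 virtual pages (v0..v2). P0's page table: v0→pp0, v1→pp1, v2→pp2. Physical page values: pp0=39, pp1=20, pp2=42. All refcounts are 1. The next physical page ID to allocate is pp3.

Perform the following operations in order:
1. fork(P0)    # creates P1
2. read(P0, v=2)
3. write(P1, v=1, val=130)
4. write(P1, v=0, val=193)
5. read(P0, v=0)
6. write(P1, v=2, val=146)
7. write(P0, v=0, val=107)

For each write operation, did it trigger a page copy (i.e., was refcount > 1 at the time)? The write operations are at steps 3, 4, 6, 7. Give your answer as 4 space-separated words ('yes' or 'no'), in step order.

Op 1: fork(P0) -> P1. 3 ppages; refcounts: pp0:2 pp1:2 pp2:2
Op 2: read(P0, v2) -> 42. No state change.
Op 3: write(P1, v1, 130). refcount(pp1)=2>1 -> COPY to pp3. 4 ppages; refcounts: pp0:2 pp1:1 pp2:2 pp3:1
Op 4: write(P1, v0, 193). refcount(pp0)=2>1 -> COPY to pp4. 5 ppages; refcounts: pp0:1 pp1:1 pp2:2 pp3:1 pp4:1
Op 5: read(P0, v0) -> 39. No state change.
Op 6: write(P1, v2, 146). refcount(pp2)=2>1 -> COPY to pp5. 6 ppages; refcounts: pp0:1 pp1:1 pp2:1 pp3:1 pp4:1 pp5:1
Op 7: write(P0, v0, 107). refcount(pp0)=1 -> write in place. 6 ppages; refcounts: pp0:1 pp1:1 pp2:1 pp3:1 pp4:1 pp5:1

yes yes yes no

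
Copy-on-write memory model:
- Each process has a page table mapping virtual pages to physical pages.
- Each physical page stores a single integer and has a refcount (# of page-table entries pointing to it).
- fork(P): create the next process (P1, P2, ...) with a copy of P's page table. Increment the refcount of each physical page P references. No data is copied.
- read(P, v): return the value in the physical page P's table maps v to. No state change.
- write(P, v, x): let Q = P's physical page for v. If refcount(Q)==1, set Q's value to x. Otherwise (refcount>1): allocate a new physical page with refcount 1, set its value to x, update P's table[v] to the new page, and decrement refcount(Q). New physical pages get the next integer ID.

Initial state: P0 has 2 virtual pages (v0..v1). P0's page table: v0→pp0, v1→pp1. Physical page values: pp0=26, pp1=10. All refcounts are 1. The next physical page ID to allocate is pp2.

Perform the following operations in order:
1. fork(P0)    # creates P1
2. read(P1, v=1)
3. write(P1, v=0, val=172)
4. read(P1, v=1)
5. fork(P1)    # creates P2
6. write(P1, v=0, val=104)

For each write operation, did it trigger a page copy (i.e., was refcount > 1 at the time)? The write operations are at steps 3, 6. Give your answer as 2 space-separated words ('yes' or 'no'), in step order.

Op 1: fork(P0) -> P1. 2 ppages; refcounts: pp0:2 pp1:2
Op 2: read(P1, v1) -> 10. No state change.
Op 3: write(P1, v0, 172). refcount(pp0)=2>1 -> COPY to pp2. 3 ppages; refcounts: pp0:1 pp1:2 pp2:1
Op 4: read(P1, v1) -> 10. No state change.
Op 5: fork(P1) -> P2. 3 ppages; refcounts: pp0:1 pp1:3 pp2:2
Op 6: write(P1, v0, 104). refcount(pp2)=2>1 -> COPY to pp3. 4 ppages; refcounts: pp0:1 pp1:3 pp2:1 pp3:1

yes yes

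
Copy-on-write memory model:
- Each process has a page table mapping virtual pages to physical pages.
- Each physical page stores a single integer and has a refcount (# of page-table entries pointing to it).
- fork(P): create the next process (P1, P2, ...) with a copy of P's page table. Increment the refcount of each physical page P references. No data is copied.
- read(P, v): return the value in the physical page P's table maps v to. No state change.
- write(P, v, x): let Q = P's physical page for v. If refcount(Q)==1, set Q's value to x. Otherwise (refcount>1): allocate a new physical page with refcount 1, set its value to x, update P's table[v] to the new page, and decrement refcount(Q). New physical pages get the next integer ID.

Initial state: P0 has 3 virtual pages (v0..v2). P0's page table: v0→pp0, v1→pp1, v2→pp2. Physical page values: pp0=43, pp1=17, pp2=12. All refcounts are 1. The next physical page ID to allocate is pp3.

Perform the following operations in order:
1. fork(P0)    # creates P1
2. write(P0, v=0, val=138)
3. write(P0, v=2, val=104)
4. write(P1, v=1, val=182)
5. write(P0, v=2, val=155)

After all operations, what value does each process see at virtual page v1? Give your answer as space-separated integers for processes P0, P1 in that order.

Answer: 17 182

Derivation:
Op 1: fork(P0) -> P1. 3 ppages; refcounts: pp0:2 pp1:2 pp2:2
Op 2: write(P0, v0, 138). refcount(pp0)=2>1 -> COPY to pp3. 4 ppages; refcounts: pp0:1 pp1:2 pp2:2 pp3:1
Op 3: write(P0, v2, 104). refcount(pp2)=2>1 -> COPY to pp4. 5 ppages; refcounts: pp0:1 pp1:2 pp2:1 pp3:1 pp4:1
Op 4: write(P1, v1, 182). refcount(pp1)=2>1 -> COPY to pp5. 6 ppages; refcounts: pp0:1 pp1:1 pp2:1 pp3:1 pp4:1 pp5:1
Op 5: write(P0, v2, 155). refcount(pp4)=1 -> write in place. 6 ppages; refcounts: pp0:1 pp1:1 pp2:1 pp3:1 pp4:1 pp5:1
P0: v1 -> pp1 = 17
P1: v1 -> pp5 = 182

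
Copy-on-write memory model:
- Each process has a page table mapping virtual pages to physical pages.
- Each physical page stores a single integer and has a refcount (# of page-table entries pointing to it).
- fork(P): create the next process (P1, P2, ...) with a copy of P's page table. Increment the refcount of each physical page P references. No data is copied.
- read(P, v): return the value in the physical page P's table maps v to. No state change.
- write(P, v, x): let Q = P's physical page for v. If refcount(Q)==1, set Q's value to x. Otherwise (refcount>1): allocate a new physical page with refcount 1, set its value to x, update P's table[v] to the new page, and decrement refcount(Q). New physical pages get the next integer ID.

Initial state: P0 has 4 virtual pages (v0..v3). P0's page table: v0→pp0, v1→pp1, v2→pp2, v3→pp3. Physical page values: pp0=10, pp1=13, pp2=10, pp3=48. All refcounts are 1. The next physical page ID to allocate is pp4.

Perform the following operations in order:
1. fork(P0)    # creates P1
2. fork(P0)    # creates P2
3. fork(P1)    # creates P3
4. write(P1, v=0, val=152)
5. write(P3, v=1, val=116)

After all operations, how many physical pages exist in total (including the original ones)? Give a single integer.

Answer: 6

Derivation:
Op 1: fork(P0) -> P1. 4 ppages; refcounts: pp0:2 pp1:2 pp2:2 pp3:2
Op 2: fork(P0) -> P2. 4 ppages; refcounts: pp0:3 pp1:3 pp2:3 pp3:3
Op 3: fork(P1) -> P3. 4 ppages; refcounts: pp0:4 pp1:4 pp2:4 pp3:4
Op 4: write(P1, v0, 152). refcount(pp0)=4>1 -> COPY to pp4. 5 ppages; refcounts: pp0:3 pp1:4 pp2:4 pp3:4 pp4:1
Op 5: write(P3, v1, 116). refcount(pp1)=4>1 -> COPY to pp5. 6 ppages; refcounts: pp0:3 pp1:3 pp2:4 pp3:4 pp4:1 pp5:1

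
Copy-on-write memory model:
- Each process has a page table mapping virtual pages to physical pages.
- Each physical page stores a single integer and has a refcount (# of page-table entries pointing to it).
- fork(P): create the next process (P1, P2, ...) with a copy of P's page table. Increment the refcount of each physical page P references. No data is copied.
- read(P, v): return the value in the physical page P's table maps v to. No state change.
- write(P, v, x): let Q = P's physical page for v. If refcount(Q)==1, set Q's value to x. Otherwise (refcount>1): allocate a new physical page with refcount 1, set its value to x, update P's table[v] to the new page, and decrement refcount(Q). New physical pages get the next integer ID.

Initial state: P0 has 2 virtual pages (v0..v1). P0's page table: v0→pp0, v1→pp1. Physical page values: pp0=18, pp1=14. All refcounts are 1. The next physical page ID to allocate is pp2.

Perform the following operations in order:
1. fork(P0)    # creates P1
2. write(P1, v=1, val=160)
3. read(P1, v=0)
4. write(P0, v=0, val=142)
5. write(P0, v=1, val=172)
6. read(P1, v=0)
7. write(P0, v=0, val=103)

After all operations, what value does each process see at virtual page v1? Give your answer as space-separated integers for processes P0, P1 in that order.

Op 1: fork(P0) -> P1. 2 ppages; refcounts: pp0:2 pp1:2
Op 2: write(P1, v1, 160). refcount(pp1)=2>1 -> COPY to pp2. 3 ppages; refcounts: pp0:2 pp1:1 pp2:1
Op 3: read(P1, v0) -> 18. No state change.
Op 4: write(P0, v0, 142). refcount(pp0)=2>1 -> COPY to pp3. 4 ppages; refcounts: pp0:1 pp1:1 pp2:1 pp3:1
Op 5: write(P0, v1, 172). refcount(pp1)=1 -> write in place. 4 ppages; refcounts: pp0:1 pp1:1 pp2:1 pp3:1
Op 6: read(P1, v0) -> 18. No state change.
Op 7: write(P0, v0, 103). refcount(pp3)=1 -> write in place. 4 ppages; refcounts: pp0:1 pp1:1 pp2:1 pp3:1
P0: v1 -> pp1 = 172
P1: v1 -> pp2 = 160

Answer: 172 160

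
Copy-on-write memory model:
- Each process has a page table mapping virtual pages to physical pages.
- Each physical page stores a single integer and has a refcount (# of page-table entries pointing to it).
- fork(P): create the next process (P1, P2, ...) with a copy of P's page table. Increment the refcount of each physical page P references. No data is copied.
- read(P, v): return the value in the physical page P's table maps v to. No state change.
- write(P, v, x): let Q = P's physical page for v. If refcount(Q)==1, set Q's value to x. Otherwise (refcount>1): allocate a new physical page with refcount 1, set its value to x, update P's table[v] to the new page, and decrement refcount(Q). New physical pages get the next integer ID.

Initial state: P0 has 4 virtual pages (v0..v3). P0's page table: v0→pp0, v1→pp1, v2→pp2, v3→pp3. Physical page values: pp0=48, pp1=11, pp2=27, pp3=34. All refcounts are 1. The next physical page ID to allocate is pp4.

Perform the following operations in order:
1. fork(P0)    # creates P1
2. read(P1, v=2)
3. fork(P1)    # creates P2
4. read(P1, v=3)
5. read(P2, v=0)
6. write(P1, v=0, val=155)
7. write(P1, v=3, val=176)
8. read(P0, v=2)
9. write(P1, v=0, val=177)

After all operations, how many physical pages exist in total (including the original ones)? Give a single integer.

Op 1: fork(P0) -> P1. 4 ppages; refcounts: pp0:2 pp1:2 pp2:2 pp3:2
Op 2: read(P1, v2) -> 27. No state change.
Op 3: fork(P1) -> P2. 4 ppages; refcounts: pp0:3 pp1:3 pp2:3 pp3:3
Op 4: read(P1, v3) -> 34. No state change.
Op 5: read(P2, v0) -> 48. No state change.
Op 6: write(P1, v0, 155). refcount(pp0)=3>1 -> COPY to pp4. 5 ppages; refcounts: pp0:2 pp1:3 pp2:3 pp3:3 pp4:1
Op 7: write(P1, v3, 176). refcount(pp3)=3>1 -> COPY to pp5. 6 ppages; refcounts: pp0:2 pp1:3 pp2:3 pp3:2 pp4:1 pp5:1
Op 8: read(P0, v2) -> 27. No state change.
Op 9: write(P1, v0, 177). refcount(pp4)=1 -> write in place. 6 ppages; refcounts: pp0:2 pp1:3 pp2:3 pp3:2 pp4:1 pp5:1

Answer: 6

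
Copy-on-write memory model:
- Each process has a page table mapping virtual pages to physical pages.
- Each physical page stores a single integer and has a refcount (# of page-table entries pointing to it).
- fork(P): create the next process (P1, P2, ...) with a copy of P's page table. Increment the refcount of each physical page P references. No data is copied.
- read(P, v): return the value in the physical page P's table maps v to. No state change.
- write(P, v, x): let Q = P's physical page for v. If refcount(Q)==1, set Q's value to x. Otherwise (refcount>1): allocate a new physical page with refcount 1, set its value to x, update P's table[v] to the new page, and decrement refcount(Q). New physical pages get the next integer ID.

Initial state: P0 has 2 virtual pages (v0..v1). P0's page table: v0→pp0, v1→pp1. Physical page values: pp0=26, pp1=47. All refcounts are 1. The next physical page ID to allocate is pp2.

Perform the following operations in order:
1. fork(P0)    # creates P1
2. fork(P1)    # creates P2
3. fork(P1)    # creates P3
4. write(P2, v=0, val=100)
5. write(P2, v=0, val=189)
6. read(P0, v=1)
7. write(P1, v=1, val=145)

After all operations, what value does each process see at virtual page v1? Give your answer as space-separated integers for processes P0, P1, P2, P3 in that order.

Op 1: fork(P0) -> P1. 2 ppages; refcounts: pp0:2 pp1:2
Op 2: fork(P1) -> P2. 2 ppages; refcounts: pp0:3 pp1:3
Op 3: fork(P1) -> P3. 2 ppages; refcounts: pp0:4 pp1:4
Op 4: write(P2, v0, 100). refcount(pp0)=4>1 -> COPY to pp2. 3 ppages; refcounts: pp0:3 pp1:4 pp2:1
Op 5: write(P2, v0, 189). refcount(pp2)=1 -> write in place. 3 ppages; refcounts: pp0:3 pp1:4 pp2:1
Op 6: read(P0, v1) -> 47. No state change.
Op 7: write(P1, v1, 145). refcount(pp1)=4>1 -> COPY to pp3. 4 ppages; refcounts: pp0:3 pp1:3 pp2:1 pp3:1
P0: v1 -> pp1 = 47
P1: v1 -> pp3 = 145
P2: v1 -> pp1 = 47
P3: v1 -> pp1 = 47

Answer: 47 145 47 47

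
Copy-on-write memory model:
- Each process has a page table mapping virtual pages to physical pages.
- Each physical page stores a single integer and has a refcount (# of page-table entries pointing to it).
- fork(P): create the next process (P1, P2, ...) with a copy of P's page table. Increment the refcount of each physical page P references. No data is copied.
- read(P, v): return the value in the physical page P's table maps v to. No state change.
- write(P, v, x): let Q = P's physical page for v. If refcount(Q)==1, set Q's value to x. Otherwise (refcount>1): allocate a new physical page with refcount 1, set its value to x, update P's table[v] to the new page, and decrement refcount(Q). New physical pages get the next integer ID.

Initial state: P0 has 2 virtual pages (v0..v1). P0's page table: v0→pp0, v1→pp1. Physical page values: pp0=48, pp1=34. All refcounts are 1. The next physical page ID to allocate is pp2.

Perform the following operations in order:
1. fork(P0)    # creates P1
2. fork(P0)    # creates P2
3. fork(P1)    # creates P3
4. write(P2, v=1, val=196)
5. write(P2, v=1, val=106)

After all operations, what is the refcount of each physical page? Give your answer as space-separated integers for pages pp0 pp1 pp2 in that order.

Answer: 4 3 1

Derivation:
Op 1: fork(P0) -> P1. 2 ppages; refcounts: pp0:2 pp1:2
Op 2: fork(P0) -> P2. 2 ppages; refcounts: pp0:3 pp1:3
Op 3: fork(P1) -> P3. 2 ppages; refcounts: pp0:4 pp1:4
Op 4: write(P2, v1, 196). refcount(pp1)=4>1 -> COPY to pp2. 3 ppages; refcounts: pp0:4 pp1:3 pp2:1
Op 5: write(P2, v1, 106). refcount(pp2)=1 -> write in place. 3 ppages; refcounts: pp0:4 pp1:3 pp2:1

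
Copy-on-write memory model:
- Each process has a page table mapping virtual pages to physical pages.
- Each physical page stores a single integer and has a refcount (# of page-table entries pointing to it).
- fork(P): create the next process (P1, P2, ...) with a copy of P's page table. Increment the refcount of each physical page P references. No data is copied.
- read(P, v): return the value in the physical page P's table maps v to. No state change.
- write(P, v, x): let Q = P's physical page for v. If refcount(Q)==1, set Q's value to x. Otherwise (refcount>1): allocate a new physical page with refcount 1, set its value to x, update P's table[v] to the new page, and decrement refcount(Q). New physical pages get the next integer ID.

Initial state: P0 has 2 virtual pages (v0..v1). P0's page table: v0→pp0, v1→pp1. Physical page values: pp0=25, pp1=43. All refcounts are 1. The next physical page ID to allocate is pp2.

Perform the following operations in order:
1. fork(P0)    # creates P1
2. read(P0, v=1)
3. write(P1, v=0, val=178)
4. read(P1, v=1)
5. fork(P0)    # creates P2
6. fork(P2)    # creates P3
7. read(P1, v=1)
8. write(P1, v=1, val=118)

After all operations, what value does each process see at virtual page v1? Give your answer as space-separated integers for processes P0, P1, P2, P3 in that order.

Op 1: fork(P0) -> P1. 2 ppages; refcounts: pp0:2 pp1:2
Op 2: read(P0, v1) -> 43. No state change.
Op 3: write(P1, v0, 178). refcount(pp0)=2>1 -> COPY to pp2. 3 ppages; refcounts: pp0:1 pp1:2 pp2:1
Op 4: read(P1, v1) -> 43. No state change.
Op 5: fork(P0) -> P2. 3 ppages; refcounts: pp0:2 pp1:3 pp2:1
Op 6: fork(P2) -> P3. 3 ppages; refcounts: pp0:3 pp1:4 pp2:1
Op 7: read(P1, v1) -> 43. No state change.
Op 8: write(P1, v1, 118). refcount(pp1)=4>1 -> COPY to pp3. 4 ppages; refcounts: pp0:3 pp1:3 pp2:1 pp3:1
P0: v1 -> pp1 = 43
P1: v1 -> pp3 = 118
P2: v1 -> pp1 = 43
P3: v1 -> pp1 = 43

Answer: 43 118 43 43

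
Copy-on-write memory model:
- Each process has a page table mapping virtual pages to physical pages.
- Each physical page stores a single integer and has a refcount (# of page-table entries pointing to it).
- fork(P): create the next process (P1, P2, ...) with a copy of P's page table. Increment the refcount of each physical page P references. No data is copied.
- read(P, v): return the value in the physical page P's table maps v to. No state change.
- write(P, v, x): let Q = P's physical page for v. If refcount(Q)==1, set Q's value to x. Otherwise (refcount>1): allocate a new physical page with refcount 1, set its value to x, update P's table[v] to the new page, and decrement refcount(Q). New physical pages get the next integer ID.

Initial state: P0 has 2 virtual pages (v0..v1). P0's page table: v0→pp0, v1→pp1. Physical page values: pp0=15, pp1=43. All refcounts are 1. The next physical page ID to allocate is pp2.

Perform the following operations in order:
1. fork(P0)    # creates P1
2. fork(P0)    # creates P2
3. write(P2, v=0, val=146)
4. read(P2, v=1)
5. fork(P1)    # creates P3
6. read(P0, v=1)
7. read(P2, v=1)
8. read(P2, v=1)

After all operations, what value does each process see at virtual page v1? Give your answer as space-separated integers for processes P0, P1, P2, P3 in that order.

Answer: 43 43 43 43

Derivation:
Op 1: fork(P0) -> P1. 2 ppages; refcounts: pp0:2 pp1:2
Op 2: fork(P0) -> P2. 2 ppages; refcounts: pp0:3 pp1:3
Op 3: write(P2, v0, 146). refcount(pp0)=3>1 -> COPY to pp2. 3 ppages; refcounts: pp0:2 pp1:3 pp2:1
Op 4: read(P2, v1) -> 43. No state change.
Op 5: fork(P1) -> P3. 3 ppages; refcounts: pp0:3 pp1:4 pp2:1
Op 6: read(P0, v1) -> 43. No state change.
Op 7: read(P2, v1) -> 43. No state change.
Op 8: read(P2, v1) -> 43. No state change.
P0: v1 -> pp1 = 43
P1: v1 -> pp1 = 43
P2: v1 -> pp1 = 43
P3: v1 -> pp1 = 43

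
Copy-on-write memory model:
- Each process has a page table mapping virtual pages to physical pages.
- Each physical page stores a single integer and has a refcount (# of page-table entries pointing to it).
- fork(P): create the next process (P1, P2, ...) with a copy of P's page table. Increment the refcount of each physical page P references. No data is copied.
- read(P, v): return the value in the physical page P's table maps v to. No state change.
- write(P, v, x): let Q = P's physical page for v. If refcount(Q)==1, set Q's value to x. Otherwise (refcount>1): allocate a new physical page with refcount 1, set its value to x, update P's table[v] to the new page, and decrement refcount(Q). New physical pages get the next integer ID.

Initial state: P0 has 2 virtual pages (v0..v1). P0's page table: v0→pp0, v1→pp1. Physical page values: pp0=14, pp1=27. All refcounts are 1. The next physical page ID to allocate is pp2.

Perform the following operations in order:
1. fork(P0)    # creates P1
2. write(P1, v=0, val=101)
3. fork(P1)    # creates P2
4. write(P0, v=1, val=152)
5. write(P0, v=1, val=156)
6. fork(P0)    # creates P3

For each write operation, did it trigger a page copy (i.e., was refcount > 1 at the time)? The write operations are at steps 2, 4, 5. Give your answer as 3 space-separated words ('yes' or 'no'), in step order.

Op 1: fork(P0) -> P1. 2 ppages; refcounts: pp0:2 pp1:2
Op 2: write(P1, v0, 101). refcount(pp0)=2>1 -> COPY to pp2. 3 ppages; refcounts: pp0:1 pp1:2 pp2:1
Op 3: fork(P1) -> P2. 3 ppages; refcounts: pp0:1 pp1:3 pp2:2
Op 4: write(P0, v1, 152). refcount(pp1)=3>1 -> COPY to pp3. 4 ppages; refcounts: pp0:1 pp1:2 pp2:2 pp3:1
Op 5: write(P0, v1, 156). refcount(pp3)=1 -> write in place. 4 ppages; refcounts: pp0:1 pp1:2 pp2:2 pp3:1
Op 6: fork(P0) -> P3. 4 ppages; refcounts: pp0:2 pp1:2 pp2:2 pp3:2

yes yes no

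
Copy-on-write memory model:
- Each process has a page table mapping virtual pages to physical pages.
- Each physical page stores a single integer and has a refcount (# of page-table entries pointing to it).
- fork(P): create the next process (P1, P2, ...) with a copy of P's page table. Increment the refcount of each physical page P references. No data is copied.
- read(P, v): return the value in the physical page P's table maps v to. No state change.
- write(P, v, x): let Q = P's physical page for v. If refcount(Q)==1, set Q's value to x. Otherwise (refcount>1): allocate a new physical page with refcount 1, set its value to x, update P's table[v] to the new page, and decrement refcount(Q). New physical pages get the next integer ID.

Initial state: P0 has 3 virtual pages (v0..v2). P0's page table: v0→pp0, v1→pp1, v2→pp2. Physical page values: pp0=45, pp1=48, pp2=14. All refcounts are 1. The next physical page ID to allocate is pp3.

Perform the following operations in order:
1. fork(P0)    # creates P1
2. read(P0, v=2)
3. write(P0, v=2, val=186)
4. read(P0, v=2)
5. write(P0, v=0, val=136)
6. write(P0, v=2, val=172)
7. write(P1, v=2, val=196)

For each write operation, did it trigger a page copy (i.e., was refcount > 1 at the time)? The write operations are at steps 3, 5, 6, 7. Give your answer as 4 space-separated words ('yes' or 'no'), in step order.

Op 1: fork(P0) -> P1. 3 ppages; refcounts: pp0:2 pp1:2 pp2:2
Op 2: read(P0, v2) -> 14. No state change.
Op 3: write(P0, v2, 186). refcount(pp2)=2>1 -> COPY to pp3. 4 ppages; refcounts: pp0:2 pp1:2 pp2:1 pp3:1
Op 4: read(P0, v2) -> 186. No state change.
Op 5: write(P0, v0, 136). refcount(pp0)=2>1 -> COPY to pp4. 5 ppages; refcounts: pp0:1 pp1:2 pp2:1 pp3:1 pp4:1
Op 6: write(P0, v2, 172). refcount(pp3)=1 -> write in place. 5 ppages; refcounts: pp0:1 pp1:2 pp2:1 pp3:1 pp4:1
Op 7: write(P1, v2, 196). refcount(pp2)=1 -> write in place. 5 ppages; refcounts: pp0:1 pp1:2 pp2:1 pp3:1 pp4:1

yes yes no no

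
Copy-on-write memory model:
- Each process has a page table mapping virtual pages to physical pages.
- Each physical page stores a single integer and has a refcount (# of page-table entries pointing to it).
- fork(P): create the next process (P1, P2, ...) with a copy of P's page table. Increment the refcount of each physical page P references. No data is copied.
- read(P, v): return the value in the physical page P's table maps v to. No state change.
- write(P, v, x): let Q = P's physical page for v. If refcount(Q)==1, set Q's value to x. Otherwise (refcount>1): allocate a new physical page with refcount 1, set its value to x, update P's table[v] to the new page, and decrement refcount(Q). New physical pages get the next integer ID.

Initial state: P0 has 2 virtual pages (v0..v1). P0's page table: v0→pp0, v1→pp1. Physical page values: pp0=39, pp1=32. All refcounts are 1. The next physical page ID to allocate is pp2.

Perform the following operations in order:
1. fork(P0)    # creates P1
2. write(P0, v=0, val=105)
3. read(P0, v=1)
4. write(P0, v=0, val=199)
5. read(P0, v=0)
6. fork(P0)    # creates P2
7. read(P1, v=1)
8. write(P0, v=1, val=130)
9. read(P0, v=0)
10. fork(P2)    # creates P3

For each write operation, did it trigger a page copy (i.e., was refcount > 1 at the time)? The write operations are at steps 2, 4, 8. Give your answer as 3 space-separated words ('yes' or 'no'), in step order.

Op 1: fork(P0) -> P1. 2 ppages; refcounts: pp0:2 pp1:2
Op 2: write(P0, v0, 105). refcount(pp0)=2>1 -> COPY to pp2. 3 ppages; refcounts: pp0:1 pp1:2 pp2:1
Op 3: read(P0, v1) -> 32. No state change.
Op 4: write(P0, v0, 199). refcount(pp2)=1 -> write in place. 3 ppages; refcounts: pp0:1 pp1:2 pp2:1
Op 5: read(P0, v0) -> 199. No state change.
Op 6: fork(P0) -> P2. 3 ppages; refcounts: pp0:1 pp1:3 pp2:2
Op 7: read(P1, v1) -> 32. No state change.
Op 8: write(P0, v1, 130). refcount(pp1)=3>1 -> COPY to pp3. 4 ppages; refcounts: pp0:1 pp1:2 pp2:2 pp3:1
Op 9: read(P0, v0) -> 199. No state change.
Op 10: fork(P2) -> P3. 4 ppages; refcounts: pp0:1 pp1:3 pp2:3 pp3:1

yes no yes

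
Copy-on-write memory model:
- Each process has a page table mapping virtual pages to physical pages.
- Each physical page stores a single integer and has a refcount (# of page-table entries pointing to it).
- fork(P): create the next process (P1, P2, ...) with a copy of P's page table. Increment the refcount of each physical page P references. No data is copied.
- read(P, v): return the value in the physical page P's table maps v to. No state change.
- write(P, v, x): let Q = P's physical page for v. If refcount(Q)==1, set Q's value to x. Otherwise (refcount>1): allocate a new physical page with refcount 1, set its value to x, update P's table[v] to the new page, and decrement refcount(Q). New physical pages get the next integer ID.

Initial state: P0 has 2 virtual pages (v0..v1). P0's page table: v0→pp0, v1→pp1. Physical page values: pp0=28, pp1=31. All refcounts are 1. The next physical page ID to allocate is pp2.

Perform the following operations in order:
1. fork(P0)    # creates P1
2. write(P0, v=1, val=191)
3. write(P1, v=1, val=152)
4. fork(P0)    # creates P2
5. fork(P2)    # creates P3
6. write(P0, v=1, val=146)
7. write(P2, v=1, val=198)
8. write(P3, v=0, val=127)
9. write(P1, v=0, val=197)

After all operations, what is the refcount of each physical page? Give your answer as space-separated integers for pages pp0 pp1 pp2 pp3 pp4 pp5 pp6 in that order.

Op 1: fork(P0) -> P1. 2 ppages; refcounts: pp0:2 pp1:2
Op 2: write(P0, v1, 191). refcount(pp1)=2>1 -> COPY to pp2. 3 ppages; refcounts: pp0:2 pp1:1 pp2:1
Op 3: write(P1, v1, 152). refcount(pp1)=1 -> write in place. 3 ppages; refcounts: pp0:2 pp1:1 pp2:1
Op 4: fork(P0) -> P2. 3 ppages; refcounts: pp0:3 pp1:1 pp2:2
Op 5: fork(P2) -> P3. 3 ppages; refcounts: pp0:4 pp1:1 pp2:3
Op 6: write(P0, v1, 146). refcount(pp2)=3>1 -> COPY to pp3. 4 ppages; refcounts: pp0:4 pp1:1 pp2:2 pp3:1
Op 7: write(P2, v1, 198). refcount(pp2)=2>1 -> COPY to pp4. 5 ppages; refcounts: pp0:4 pp1:1 pp2:1 pp3:1 pp4:1
Op 8: write(P3, v0, 127). refcount(pp0)=4>1 -> COPY to pp5. 6 ppages; refcounts: pp0:3 pp1:1 pp2:1 pp3:1 pp4:1 pp5:1
Op 9: write(P1, v0, 197). refcount(pp0)=3>1 -> COPY to pp6. 7 ppages; refcounts: pp0:2 pp1:1 pp2:1 pp3:1 pp4:1 pp5:1 pp6:1

Answer: 2 1 1 1 1 1 1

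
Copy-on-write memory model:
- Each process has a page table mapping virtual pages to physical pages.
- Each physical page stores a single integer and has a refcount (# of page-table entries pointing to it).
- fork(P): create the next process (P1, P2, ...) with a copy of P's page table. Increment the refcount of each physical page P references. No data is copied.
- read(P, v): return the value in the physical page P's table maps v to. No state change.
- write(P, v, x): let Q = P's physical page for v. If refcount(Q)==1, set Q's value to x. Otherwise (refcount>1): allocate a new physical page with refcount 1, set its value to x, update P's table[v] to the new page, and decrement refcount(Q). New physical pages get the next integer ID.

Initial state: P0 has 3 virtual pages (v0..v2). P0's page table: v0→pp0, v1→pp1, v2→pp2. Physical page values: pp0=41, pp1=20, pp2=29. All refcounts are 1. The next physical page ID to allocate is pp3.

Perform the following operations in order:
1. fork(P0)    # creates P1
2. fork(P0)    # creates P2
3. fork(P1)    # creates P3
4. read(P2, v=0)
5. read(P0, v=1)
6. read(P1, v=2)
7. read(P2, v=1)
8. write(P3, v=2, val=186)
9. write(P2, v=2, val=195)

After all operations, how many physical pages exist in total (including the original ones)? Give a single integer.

Answer: 5

Derivation:
Op 1: fork(P0) -> P1. 3 ppages; refcounts: pp0:2 pp1:2 pp2:2
Op 2: fork(P0) -> P2. 3 ppages; refcounts: pp0:3 pp1:3 pp2:3
Op 3: fork(P1) -> P3. 3 ppages; refcounts: pp0:4 pp1:4 pp2:4
Op 4: read(P2, v0) -> 41. No state change.
Op 5: read(P0, v1) -> 20. No state change.
Op 6: read(P1, v2) -> 29. No state change.
Op 7: read(P2, v1) -> 20. No state change.
Op 8: write(P3, v2, 186). refcount(pp2)=4>1 -> COPY to pp3. 4 ppages; refcounts: pp0:4 pp1:4 pp2:3 pp3:1
Op 9: write(P2, v2, 195). refcount(pp2)=3>1 -> COPY to pp4. 5 ppages; refcounts: pp0:4 pp1:4 pp2:2 pp3:1 pp4:1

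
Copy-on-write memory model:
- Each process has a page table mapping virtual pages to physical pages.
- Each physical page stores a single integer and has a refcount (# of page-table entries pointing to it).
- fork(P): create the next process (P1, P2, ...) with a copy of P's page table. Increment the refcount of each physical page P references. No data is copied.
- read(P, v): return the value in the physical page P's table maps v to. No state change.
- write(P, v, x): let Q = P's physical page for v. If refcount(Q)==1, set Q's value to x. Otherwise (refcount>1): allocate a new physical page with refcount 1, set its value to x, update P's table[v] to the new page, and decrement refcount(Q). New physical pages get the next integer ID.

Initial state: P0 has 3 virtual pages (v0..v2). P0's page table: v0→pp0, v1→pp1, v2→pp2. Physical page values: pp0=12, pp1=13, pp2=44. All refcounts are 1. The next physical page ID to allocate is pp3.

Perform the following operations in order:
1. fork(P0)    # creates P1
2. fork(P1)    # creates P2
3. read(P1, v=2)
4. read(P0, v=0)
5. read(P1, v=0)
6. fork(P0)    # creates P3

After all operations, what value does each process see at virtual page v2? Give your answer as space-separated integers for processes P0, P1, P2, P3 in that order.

Op 1: fork(P0) -> P1. 3 ppages; refcounts: pp0:2 pp1:2 pp2:2
Op 2: fork(P1) -> P2. 3 ppages; refcounts: pp0:3 pp1:3 pp2:3
Op 3: read(P1, v2) -> 44. No state change.
Op 4: read(P0, v0) -> 12. No state change.
Op 5: read(P1, v0) -> 12. No state change.
Op 6: fork(P0) -> P3. 3 ppages; refcounts: pp0:4 pp1:4 pp2:4
P0: v2 -> pp2 = 44
P1: v2 -> pp2 = 44
P2: v2 -> pp2 = 44
P3: v2 -> pp2 = 44

Answer: 44 44 44 44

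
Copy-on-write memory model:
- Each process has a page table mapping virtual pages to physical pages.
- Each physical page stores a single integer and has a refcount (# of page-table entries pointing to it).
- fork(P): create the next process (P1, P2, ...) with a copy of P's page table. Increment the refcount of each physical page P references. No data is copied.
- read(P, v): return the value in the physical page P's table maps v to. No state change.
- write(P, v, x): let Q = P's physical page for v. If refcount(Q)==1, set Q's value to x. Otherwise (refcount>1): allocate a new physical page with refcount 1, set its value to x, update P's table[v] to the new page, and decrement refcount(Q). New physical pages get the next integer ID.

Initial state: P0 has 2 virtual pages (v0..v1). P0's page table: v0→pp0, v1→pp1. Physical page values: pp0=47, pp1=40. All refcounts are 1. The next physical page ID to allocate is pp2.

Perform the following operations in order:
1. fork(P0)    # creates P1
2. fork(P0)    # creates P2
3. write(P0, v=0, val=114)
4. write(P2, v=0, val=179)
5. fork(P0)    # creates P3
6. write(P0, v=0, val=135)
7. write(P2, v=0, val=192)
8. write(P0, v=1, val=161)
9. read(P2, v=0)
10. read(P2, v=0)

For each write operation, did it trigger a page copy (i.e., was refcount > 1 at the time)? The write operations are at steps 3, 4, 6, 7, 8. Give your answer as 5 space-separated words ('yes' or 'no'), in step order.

Op 1: fork(P0) -> P1. 2 ppages; refcounts: pp0:2 pp1:2
Op 2: fork(P0) -> P2. 2 ppages; refcounts: pp0:3 pp1:3
Op 3: write(P0, v0, 114). refcount(pp0)=3>1 -> COPY to pp2. 3 ppages; refcounts: pp0:2 pp1:3 pp2:1
Op 4: write(P2, v0, 179). refcount(pp0)=2>1 -> COPY to pp3. 4 ppages; refcounts: pp0:1 pp1:3 pp2:1 pp3:1
Op 5: fork(P0) -> P3. 4 ppages; refcounts: pp0:1 pp1:4 pp2:2 pp3:1
Op 6: write(P0, v0, 135). refcount(pp2)=2>1 -> COPY to pp4. 5 ppages; refcounts: pp0:1 pp1:4 pp2:1 pp3:1 pp4:1
Op 7: write(P2, v0, 192). refcount(pp3)=1 -> write in place. 5 ppages; refcounts: pp0:1 pp1:4 pp2:1 pp3:1 pp4:1
Op 8: write(P0, v1, 161). refcount(pp1)=4>1 -> COPY to pp5. 6 ppages; refcounts: pp0:1 pp1:3 pp2:1 pp3:1 pp4:1 pp5:1
Op 9: read(P2, v0) -> 192. No state change.
Op 10: read(P2, v0) -> 192. No state change.

yes yes yes no yes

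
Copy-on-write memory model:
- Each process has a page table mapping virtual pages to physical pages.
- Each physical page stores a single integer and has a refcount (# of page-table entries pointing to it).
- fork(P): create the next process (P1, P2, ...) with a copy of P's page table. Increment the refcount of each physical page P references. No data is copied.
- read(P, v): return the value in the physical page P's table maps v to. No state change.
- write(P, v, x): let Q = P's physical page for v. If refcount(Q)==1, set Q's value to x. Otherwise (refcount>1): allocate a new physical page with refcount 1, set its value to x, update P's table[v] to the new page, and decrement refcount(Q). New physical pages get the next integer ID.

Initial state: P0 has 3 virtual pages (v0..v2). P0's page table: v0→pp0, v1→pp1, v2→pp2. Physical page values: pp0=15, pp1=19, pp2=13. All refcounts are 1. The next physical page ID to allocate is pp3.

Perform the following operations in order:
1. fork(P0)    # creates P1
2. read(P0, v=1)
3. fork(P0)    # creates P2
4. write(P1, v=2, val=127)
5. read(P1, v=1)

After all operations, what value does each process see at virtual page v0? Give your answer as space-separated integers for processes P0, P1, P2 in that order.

Op 1: fork(P0) -> P1. 3 ppages; refcounts: pp0:2 pp1:2 pp2:2
Op 2: read(P0, v1) -> 19. No state change.
Op 3: fork(P0) -> P2. 3 ppages; refcounts: pp0:3 pp1:3 pp2:3
Op 4: write(P1, v2, 127). refcount(pp2)=3>1 -> COPY to pp3. 4 ppages; refcounts: pp0:3 pp1:3 pp2:2 pp3:1
Op 5: read(P1, v1) -> 19. No state change.
P0: v0 -> pp0 = 15
P1: v0 -> pp0 = 15
P2: v0 -> pp0 = 15

Answer: 15 15 15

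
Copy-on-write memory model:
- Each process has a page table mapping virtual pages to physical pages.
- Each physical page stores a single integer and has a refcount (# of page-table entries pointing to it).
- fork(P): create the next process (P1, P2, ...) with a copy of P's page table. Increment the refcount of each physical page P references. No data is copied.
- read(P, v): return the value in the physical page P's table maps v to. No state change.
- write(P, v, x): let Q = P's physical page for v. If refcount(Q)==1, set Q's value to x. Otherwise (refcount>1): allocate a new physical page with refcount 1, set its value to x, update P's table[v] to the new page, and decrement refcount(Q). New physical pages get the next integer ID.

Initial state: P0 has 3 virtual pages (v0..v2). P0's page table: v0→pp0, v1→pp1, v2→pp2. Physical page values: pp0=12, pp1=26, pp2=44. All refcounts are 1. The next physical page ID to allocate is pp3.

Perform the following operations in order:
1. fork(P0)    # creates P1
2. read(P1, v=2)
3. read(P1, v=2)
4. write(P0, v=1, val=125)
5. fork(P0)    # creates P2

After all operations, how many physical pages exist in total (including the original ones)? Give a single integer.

Answer: 4

Derivation:
Op 1: fork(P0) -> P1. 3 ppages; refcounts: pp0:2 pp1:2 pp2:2
Op 2: read(P1, v2) -> 44. No state change.
Op 3: read(P1, v2) -> 44. No state change.
Op 4: write(P0, v1, 125). refcount(pp1)=2>1 -> COPY to pp3. 4 ppages; refcounts: pp0:2 pp1:1 pp2:2 pp3:1
Op 5: fork(P0) -> P2. 4 ppages; refcounts: pp0:3 pp1:1 pp2:3 pp3:2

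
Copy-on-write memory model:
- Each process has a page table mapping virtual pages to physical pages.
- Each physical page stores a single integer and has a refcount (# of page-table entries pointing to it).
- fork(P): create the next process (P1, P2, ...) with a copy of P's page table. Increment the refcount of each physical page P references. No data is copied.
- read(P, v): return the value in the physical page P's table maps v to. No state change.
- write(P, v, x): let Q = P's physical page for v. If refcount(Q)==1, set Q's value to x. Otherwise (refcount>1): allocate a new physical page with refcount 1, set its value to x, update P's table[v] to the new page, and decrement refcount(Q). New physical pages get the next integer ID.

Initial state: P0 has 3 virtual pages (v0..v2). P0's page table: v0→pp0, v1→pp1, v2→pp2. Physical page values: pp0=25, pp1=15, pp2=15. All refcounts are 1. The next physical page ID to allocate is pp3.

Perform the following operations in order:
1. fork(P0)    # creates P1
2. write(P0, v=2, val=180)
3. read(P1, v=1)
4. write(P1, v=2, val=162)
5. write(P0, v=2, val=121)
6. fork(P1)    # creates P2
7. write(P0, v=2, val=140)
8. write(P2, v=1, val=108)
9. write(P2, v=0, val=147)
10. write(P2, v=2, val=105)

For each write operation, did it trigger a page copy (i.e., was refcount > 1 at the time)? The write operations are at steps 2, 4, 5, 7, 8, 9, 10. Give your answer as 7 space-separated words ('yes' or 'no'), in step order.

Op 1: fork(P0) -> P1. 3 ppages; refcounts: pp0:2 pp1:2 pp2:2
Op 2: write(P0, v2, 180). refcount(pp2)=2>1 -> COPY to pp3. 4 ppages; refcounts: pp0:2 pp1:2 pp2:1 pp3:1
Op 3: read(P1, v1) -> 15. No state change.
Op 4: write(P1, v2, 162). refcount(pp2)=1 -> write in place. 4 ppages; refcounts: pp0:2 pp1:2 pp2:1 pp3:1
Op 5: write(P0, v2, 121). refcount(pp3)=1 -> write in place. 4 ppages; refcounts: pp0:2 pp1:2 pp2:1 pp3:1
Op 6: fork(P1) -> P2. 4 ppages; refcounts: pp0:3 pp1:3 pp2:2 pp3:1
Op 7: write(P0, v2, 140). refcount(pp3)=1 -> write in place. 4 ppages; refcounts: pp0:3 pp1:3 pp2:2 pp3:1
Op 8: write(P2, v1, 108). refcount(pp1)=3>1 -> COPY to pp4. 5 ppages; refcounts: pp0:3 pp1:2 pp2:2 pp3:1 pp4:1
Op 9: write(P2, v0, 147). refcount(pp0)=3>1 -> COPY to pp5. 6 ppages; refcounts: pp0:2 pp1:2 pp2:2 pp3:1 pp4:1 pp5:1
Op 10: write(P2, v2, 105). refcount(pp2)=2>1 -> COPY to pp6. 7 ppages; refcounts: pp0:2 pp1:2 pp2:1 pp3:1 pp4:1 pp5:1 pp6:1

yes no no no yes yes yes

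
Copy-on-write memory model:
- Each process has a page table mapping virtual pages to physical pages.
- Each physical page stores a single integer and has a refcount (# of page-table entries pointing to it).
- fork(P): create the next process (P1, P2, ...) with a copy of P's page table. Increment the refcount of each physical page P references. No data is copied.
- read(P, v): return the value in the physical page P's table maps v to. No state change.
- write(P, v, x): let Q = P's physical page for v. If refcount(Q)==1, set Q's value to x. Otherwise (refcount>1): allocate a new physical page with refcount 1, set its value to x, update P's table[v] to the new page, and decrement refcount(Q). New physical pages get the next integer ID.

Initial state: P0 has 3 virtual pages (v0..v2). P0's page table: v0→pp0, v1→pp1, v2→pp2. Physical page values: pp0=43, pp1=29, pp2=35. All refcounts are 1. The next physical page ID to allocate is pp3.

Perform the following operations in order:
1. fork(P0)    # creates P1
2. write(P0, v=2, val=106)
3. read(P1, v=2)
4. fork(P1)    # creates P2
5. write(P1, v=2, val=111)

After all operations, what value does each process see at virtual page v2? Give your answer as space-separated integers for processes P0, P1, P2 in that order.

Op 1: fork(P0) -> P1. 3 ppages; refcounts: pp0:2 pp1:2 pp2:2
Op 2: write(P0, v2, 106). refcount(pp2)=2>1 -> COPY to pp3. 4 ppages; refcounts: pp0:2 pp1:2 pp2:1 pp3:1
Op 3: read(P1, v2) -> 35. No state change.
Op 4: fork(P1) -> P2. 4 ppages; refcounts: pp0:3 pp1:3 pp2:2 pp3:1
Op 5: write(P1, v2, 111). refcount(pp2)=2>1 -> COPY to pp4. 5 ppages; refcounts: pp0:3 pp1:3 pp2:1 pp3:1 pp4:1
P0: v2 -> pp3 = 106
P1: v2 -> pp4 = 111
P2: v2 -> pp2 = 35

Answer: 106 111 35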